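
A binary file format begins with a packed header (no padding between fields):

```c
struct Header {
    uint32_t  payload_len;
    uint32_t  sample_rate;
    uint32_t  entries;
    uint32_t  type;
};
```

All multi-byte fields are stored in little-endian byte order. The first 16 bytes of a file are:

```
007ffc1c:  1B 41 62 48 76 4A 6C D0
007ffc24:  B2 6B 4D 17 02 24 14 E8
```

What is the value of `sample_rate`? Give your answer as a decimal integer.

`sample_rate` follows `payload_len` (4 bytes), so it starts at byte offset 4 and occupies 4 bytes.
Bytes at offsets 4..7: 76 4A 6C D0.
Little-endian stores the least-significant byte at the lowest address.
Reassemble most-significant byte first: D0 6C 4A 76 → 0xD06C4A76.
0xD06C4A76 = 3496757878.

3496757878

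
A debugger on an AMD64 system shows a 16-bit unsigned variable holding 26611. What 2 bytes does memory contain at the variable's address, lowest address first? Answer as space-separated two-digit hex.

F3 67

26611 in hexadecimal, padded to 16 bits, is 0x67F3.
Split into bytes (most-significant first): 67 F3.
Little-endian stores the least-significant byte at the lowest address.
So at ascending addresses the bytes are F3 67.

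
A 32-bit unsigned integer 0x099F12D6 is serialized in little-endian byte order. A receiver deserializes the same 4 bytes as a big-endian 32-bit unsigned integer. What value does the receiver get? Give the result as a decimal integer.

Stored little-endian, the bytes at ascending addresses are D6 12 9F 09.
Read back as big-endian, the last byte is least significant, giving 0xD6129F09.
0xD6129F09 = 3591544585.

3591544585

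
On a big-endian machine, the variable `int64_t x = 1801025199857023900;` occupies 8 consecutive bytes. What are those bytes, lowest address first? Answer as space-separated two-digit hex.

18 FE 86 E0 85 01 3B 9C

1801025199857023900 in hexadecimal, padded to 64 bits, is 0x18FE86E085013B9C.
Split into bytes (most-significant first): 18 FE 86 E0 85 01 3B 9C.
In big-endian order the high byte comes first in memory.
So the memory order matches the most-significant-first order: 18 FE 86 E0 85 01 3B 9C.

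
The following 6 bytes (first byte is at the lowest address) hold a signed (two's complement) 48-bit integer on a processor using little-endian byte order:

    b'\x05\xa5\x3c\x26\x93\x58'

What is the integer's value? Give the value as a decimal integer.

Little-endian: lowest address holds the least-significant byte.
Reassemble most-significant byte first: 58 93 26 3C A5 05 → 0x5893263CA505.
0x5893263CA505 = 97389024945413.

97389024945413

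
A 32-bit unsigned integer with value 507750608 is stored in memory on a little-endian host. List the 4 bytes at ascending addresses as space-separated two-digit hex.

D0 A8 43 1E

507750608 in hexadecimal, padded to 32 bits, is 0x1E43A8D0.
Split into bytes (most-significant first): 1E 43 A8 D0.
Little-endian: lowest address holds the least-significant byte.
So at ascending addresses the bytes are D0 A8 43 1E.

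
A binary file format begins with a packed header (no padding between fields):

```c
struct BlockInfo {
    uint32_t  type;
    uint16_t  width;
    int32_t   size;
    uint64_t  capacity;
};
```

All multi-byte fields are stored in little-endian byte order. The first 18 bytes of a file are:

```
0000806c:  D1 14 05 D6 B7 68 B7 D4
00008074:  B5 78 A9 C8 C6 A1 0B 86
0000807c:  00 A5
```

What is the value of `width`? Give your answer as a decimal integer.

`width` follows `type` (4 bytes), so it starts at byte offset 4 and occupies 2 bytes.
Bytes at offsets 4..5: B7 68.
Little-endian stores the least-significant byte at the lowest address.
Reassemble most-significant byte first: 68 B7 → 0x68B7.
0x68B7 = 26807.

26807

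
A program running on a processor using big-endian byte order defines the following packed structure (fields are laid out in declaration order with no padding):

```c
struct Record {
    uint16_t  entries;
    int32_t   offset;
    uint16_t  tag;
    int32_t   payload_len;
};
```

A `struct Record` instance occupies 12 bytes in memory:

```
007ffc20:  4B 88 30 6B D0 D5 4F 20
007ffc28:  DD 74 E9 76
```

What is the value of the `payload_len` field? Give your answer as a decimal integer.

`payload_len` follows `entries` (2 B), `offset` (4 B), `tag` (2 B), so it starts at offset 2 + 4 + 2 = 8 and occupies 4 bytes.
Bytes at offsets 8..11: DD 74 E9 76.
In big-endian order the high byte comes first in memory.
The bytes are already most-significant first: 0xDD74E976.
Top bit is set, so as a signed 32-bit value this is 0xDD74E976 − 2^32 = -579540618.

-579540618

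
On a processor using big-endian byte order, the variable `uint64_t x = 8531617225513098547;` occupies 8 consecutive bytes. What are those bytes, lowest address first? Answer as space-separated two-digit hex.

8531617225513098547 in hexadecimal, padded to 64 bits, is 0x766664AA064FDD33.
Split into bytes (most-significant first): 76 66 64 AA 06 4F DD 33.
Big-endian stores the most-significant byte at the lowest address.
So the memory order matches the most-significant-first order: 76 66 64 AA 06 4F DD 33.

76 66 64 AA 06 4F DD 33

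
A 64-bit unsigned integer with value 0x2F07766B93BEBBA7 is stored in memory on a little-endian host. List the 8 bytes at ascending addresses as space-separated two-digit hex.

A7 BB BE 93 6B 76 07 2F

Split into bytes (most-significant first): 2F 07 76 6B 93 BE BB A7.
Little-endian stores the least-significant byte at the lowest address.
So at ascending addresses the bytes are A7 BB BE 93 6B 76 07 2F.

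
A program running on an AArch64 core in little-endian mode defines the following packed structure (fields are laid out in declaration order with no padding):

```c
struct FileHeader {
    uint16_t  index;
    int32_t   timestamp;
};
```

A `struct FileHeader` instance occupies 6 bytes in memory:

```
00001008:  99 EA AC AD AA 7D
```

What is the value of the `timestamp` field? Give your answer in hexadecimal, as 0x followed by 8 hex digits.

0x7DAAADAC

`timestamp` follows `index` (2 bytes), so it starts at byte offset 2 and occupies 4 bytes.
Bytes at offsets 2..5: AC AD AA 7D.
Little-endian: lowest address holds the least-significant byte.
Reassemble most-significant byte first: 7D AA AD AC → 0x7DAAADAC.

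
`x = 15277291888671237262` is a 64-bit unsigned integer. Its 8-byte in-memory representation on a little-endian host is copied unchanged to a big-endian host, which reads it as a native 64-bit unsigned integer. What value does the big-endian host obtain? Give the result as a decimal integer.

15277291888671237262 in 64-bit hexadecimal is 0xD403D807BA34A48E.
Stored little-endian, the bytes at ascending addresses are 8E A4 34 BA 07 D8 03 D4.
Read back as big-endian, the last byte is least significant, giving 0x8EA434BA07D803D4.
0x8EA434BA07D803D4 = 10278398223166473172.

10278398223166473172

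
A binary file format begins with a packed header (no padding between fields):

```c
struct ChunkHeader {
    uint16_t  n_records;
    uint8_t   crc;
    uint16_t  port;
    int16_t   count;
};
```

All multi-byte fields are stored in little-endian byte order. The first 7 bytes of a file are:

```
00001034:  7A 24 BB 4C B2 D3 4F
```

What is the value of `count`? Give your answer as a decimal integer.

`count` follows `n_records` (2 B), `crc` (1 B), `port` (2 B), so it starts at offset 2 + 1 + 2 = 5 and occupies 2 bytes.
Bytes at offsets 5..6: D3 4F.
Little-endian stores the least-significant byte at the lowest address.
Reassemble most-significant byte first: 4F D3 → 0x4FD3.
0x4FD3 = 20435.

20435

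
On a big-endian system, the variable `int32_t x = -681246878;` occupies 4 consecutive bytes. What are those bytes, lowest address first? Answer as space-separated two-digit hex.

Two's complement of -681246878 in 32 bits: 681246878 = 0x289B009E; invert → 0xD764FF61; add 1 → 0xD764FF62.
Split into bytes (most-significant first): D7 64 FF 62.
In big-endian order the high byte comes first in memory.
So the memory order matches the most-significant-first order: D7 64 FF 62.

D7 64 FF 62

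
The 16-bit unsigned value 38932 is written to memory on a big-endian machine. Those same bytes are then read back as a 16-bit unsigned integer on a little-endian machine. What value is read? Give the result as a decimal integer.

38932 in 16-bit hexadecimal is 0x9814.
Stored big-endian, the bytes at ascending addresses are 98 14.
Read back as little-endian, the first byte is least significant, giving 0x1498.
0x1498 = 5272.

5272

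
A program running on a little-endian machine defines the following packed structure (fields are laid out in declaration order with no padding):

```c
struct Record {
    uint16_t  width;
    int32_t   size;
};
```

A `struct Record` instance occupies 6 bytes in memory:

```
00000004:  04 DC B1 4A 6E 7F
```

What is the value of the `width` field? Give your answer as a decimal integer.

56324

`width` is the first field, at byte offset 0, occupying 2 bytes.
Bytes at offsets 0..1: 04 DC.
Little-endian: lowest address holds the least-significant byte.
Reassemble most-significant byte first: DC 04 → 0xDC04.
0xDC04 = 56324.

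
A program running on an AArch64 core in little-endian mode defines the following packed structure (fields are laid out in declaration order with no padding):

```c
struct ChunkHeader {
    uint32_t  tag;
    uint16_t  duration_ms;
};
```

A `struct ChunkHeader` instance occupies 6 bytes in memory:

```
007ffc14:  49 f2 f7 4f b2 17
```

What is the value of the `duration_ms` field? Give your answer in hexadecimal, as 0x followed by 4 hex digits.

0x17B2

`duration_ms` follows `tag` (4 bytes), so it starts at byte offset 4 and occupies 2 bytes.
Bytes at offsets 4..5: B2 17.
Little-endian stores the least-significant byte at the lowest address.
Reassemble most-significant byte first: 17 B2 → 0x17B2.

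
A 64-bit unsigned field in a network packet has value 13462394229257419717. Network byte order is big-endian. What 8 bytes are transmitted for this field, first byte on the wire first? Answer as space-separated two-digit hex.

13462394229257419717 in hexadecimal, padded to 64 bits, is 0xBAD4083985283BC5.
Split into bytes (most-significant first): BA D4 08 39 85 28 3B C5.
Big-endian stores the most-significant byte at the lowest address.
So the memory order matches the most-significant-first order: BA D4 08 39 85 28 3B C5.

BA D4 08 39 85 28 3B C5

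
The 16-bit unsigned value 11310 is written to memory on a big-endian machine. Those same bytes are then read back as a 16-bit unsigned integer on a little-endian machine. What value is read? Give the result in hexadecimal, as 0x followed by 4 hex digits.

0x2E2C

11310 in 16-bit hexadecimal is 0x2C2E.
Stored big-endian, the bytes at ascending addresses are 2C 2E.
Read back as little-endian, the first byte is least significant, giving 0x2E2C.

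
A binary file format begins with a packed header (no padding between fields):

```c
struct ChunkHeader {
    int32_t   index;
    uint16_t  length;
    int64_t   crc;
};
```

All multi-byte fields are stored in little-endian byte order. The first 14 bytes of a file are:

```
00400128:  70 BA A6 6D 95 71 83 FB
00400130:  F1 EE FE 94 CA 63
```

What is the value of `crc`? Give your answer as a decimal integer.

`crc` follows `index` (4 B), `length` (2 B), so it starts at offset 4 + 2 = 6 and occupies 8 bytes.
Bytes at offsets 6..13: 83 FB F1 EE FE 94 CA 63.
Little-endian: lowest address holds the least-significant byte.
Reassemble most-significant byte first: 63 CA 94 FE EE F1 FB 83 → 0x63CA94FEEEF1FB83.
0x63CA94FEEEF1FB83 = 7190723577701858179.

7190723577701858179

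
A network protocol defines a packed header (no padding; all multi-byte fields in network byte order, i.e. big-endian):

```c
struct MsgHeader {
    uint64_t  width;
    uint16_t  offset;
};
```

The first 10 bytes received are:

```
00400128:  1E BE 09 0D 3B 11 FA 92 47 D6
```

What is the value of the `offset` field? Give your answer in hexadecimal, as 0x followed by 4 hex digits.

`offset` follows `width` (8 bytes), so it starts at byte offset 8 and occupies 2 bytes.
Bytes at offsets 8..9: 47 D6.
In big-endian order the high byte comes first in memory.
The bytes are already most-significant first: 0x47D6.

0x47D6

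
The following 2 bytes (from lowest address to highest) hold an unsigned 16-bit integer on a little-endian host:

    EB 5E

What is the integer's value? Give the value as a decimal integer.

24299

Little-endian stores the least-significant byte at the lowest address.
Reassemble most-significant byte first: 5E EB → 0x5EEB.
0x5EEB = 24299.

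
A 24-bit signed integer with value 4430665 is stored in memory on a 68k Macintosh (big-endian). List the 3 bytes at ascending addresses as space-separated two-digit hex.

43 9B 49

4430665 in hexadecimal, padded to 24 bits, is 0x439B49.
Split into bytes (most-significant first): 43 9B 49.
In big-endian order the high byte comes first in memory.
So the memory order matches the most-significant-first order: 43 9B 49.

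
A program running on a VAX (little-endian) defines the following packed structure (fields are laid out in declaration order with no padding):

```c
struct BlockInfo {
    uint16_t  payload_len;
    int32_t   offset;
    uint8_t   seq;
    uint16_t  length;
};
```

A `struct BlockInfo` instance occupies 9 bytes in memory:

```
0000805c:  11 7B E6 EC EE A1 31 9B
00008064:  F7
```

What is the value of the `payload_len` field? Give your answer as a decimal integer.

31505

`payload_len` is the first field, at byte offset 0, occupying 2 bytes.
Bytes at offsets 0..1: 11 7B.
Little-endian stores the least-significant byte at the lowest address.
Reassemble most-significant byte first: 7B 11 → 0x7B11.
0x7B11 = 31505.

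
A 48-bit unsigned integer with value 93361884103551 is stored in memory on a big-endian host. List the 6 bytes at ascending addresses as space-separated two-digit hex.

93361884103551 in hexadecimal, padded to 48 bits, is 0x54E981F0037F.
Split into bytes (most-significant first): 54 E9 81 F0 03 7F.
In big-endian order the high byte comes first in memory.
So the memory order matches the most-significant-first order: 54 E9 81 F0 03 7F.

54 E9 81 F0 03 7F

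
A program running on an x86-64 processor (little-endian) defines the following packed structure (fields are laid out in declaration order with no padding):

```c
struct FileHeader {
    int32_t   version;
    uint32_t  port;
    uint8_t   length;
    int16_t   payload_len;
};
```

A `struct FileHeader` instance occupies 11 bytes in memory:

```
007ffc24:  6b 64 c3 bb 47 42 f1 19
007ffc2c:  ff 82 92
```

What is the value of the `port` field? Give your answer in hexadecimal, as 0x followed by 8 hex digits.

`port` follows `version` (4 bytes), so it starts at byte offset 4 and occupies 4 bytes.
Bytes at offsets 4..7: 47 42 F1 19.
Little-endian stores the least-significant byte at the lowest address.
Reassemble most-significant byte first: 19 F1 42 47 → 0x19F14247.

0x19F14247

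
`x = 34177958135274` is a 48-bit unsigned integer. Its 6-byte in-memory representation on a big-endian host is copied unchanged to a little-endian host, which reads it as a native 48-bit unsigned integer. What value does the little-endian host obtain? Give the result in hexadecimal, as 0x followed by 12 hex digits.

34177958135274 in 48-bit hexadecimal is 0x1F15AD0DC5EA.
Stored big-endian, the bytes at ascending addresses are 1F 15 AD 0D C5 EA.
Read back as little-endian, the first byte is least significant, giving 0xEAC50DAD151F.

0xEAC50DAD151F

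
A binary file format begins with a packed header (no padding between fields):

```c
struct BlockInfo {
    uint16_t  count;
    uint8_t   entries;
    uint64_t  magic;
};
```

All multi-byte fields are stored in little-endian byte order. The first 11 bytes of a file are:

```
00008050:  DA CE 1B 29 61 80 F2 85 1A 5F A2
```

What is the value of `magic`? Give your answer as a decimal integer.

`magic` follows `count` (2 B), `entries` (1 B), so it starts at offset 2 + 1 = 3 and occupies 8 bytes.
Bytes at offsets 3..10: 29 61 80 F2 85 1A 5F A2.
In little-endian order the low byte comes first in memory.
Reassemble most-significant byte first: A2 5F 1A 85 F2 80 61 29 → 0xA25F1A85F2806129.
0xA25F1A85F2806129 = 11700099519533310249.

11700099519533310249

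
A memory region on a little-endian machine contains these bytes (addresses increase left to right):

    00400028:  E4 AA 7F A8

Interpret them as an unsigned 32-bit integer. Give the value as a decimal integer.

2826939108

Little-endian: lowest address holds the least-significant byte.
Reassemble most-significant byte first: A8 7F AA E4 → 0xA87FAAE4.
0xA87FAAE4 = 2826939108.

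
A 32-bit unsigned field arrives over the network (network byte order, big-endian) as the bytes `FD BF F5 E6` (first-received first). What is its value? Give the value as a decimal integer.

Big-endian: lowest address holds the most-significant byte.
The bytes are already most-significant first: 0xFDBFF5E6.
0xFDBFF5E6 = 4257215974.

4257215974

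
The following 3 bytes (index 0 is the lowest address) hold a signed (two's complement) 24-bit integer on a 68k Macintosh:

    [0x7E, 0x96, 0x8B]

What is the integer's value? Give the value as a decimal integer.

8296075

In big-endian order the high byte comes first in memory.
The bytes are already most-significant first: 0x7E968B.
0x7E968B = 8296075.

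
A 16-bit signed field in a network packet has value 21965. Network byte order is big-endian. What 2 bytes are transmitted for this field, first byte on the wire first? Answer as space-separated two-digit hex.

55 CD

21965 in hexadecimal, padded to 16 bits, is 0x55CD.
Split into bytes (most-significant first): 55 CD.
Big-endian stores the most-significant byte at the lowest address.
So the memory order matches the most-significant-first order: 55 CD.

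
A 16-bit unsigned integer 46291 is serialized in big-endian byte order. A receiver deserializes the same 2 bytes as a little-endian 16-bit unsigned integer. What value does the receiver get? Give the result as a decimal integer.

54196

46291 in 16-bit hexadecimal is 0xB4D3.
Stored big-endian, the bytes at ascending addresses are B4 D3.
Read back as little-endian, the first byte is least significant, giving 0xD3B4.
0xD3B4 = 54196.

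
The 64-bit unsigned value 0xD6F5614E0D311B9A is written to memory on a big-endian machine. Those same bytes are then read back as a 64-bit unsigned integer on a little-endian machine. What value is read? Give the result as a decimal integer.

11104523239431468502

Stored big-endian, the bytes at ascending addresses are D6 F5 61 4E 0D 31 1B 9A.
Read back as little-endian, the first byte is least significant, giving 0x9A1B310D4E61F5D6.
0x9A1B310D4E61F5D6 = 11104523239431468502.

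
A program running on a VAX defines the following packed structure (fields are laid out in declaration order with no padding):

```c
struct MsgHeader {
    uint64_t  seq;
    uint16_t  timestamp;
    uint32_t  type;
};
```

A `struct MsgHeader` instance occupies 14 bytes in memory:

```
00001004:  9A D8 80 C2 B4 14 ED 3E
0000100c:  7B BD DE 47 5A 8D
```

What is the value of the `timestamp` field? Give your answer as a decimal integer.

48507

`timestamp` follows `seq` (8 bytes), so it starts at byte offset 8 and occupies 2 bytes.
Bytes at offsets 8..9: 7B BD.
Little-endian: lowest address holds the least-significant byte.
Reassemble most-significant byte first: BD 7B → 0xBD7B.
0xBD7B = 48507.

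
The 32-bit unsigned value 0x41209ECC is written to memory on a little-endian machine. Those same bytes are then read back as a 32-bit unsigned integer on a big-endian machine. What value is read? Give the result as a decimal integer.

Stored little-endian, the bytes at ascending addresses are CC 9E 20 41.
Read back as big-endian, the last byte is least significant, giving 0xCC9E2041.
0xCC9E2041 = 3432915009.

3432915009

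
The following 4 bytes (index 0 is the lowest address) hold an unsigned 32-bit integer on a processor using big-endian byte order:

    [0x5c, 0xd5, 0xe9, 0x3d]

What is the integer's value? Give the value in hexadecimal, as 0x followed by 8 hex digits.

In big-endian order the high byte comes first in memory.
The bytes are already most-significant first: 0x5CD5E93D.

0x5CD5E93D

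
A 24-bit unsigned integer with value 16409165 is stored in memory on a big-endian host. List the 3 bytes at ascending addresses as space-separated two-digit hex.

FA 62 4D

16409165 in hexadecimal, padded to 24 bits, is 0xFA624D.
Split into bytes (most-significant first): FA 62 4D.
Big-endian: lowest address holds the most-significant byte.
So the memory order matches the most-significant-first order: FA 62 4D.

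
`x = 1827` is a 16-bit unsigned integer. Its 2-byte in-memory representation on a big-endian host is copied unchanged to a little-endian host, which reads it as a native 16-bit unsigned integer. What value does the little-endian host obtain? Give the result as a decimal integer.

1827 in 16-bit hexadecimal is 0x0723.
Stored big-endian, the bytes at ascending addresses are 07 23.
Read back as little-endian, the first byte is least significant, giving 0x2307.
0x2307 = 8967.

8967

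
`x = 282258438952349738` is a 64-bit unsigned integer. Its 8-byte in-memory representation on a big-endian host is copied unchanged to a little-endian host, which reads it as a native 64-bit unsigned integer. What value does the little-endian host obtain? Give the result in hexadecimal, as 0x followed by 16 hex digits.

282258438952349738 in 64-bit hexadecimal is 0x03EAC88E049C702A.
Stored big-endian, the bytes at ascending addresses are 03 EA C8 8E 04 9C 70 2A.
Read back as little-endian, the first byte is least significant, giving 0x2A709C048EC8EA03.

0x2A709C048EC8EA03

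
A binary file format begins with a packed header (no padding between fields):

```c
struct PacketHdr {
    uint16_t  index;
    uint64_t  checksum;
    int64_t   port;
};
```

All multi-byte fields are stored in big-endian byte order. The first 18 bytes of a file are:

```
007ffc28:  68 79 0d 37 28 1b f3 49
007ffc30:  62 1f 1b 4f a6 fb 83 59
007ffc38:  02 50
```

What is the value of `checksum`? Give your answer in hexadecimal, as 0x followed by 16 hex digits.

0x0D37281BF349621F

`checksum` follows `index` (2 bytes), so it starts at byte offset 2 and occupies 8 bytes.
Bytes at offsets 2..9: 0D 37 28 1B F3 49 62 1F.
Big-endian: lowest address holds the most-significant byte.
The bytes are already most-significant first: 0x0D37281BF349621F.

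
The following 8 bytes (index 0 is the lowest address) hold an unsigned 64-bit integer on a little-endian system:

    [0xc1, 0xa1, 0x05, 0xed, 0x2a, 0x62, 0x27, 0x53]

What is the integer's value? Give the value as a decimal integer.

5991865765744452033

Little-endian stores the least-significant byte at the lowest address.
Reassemble most-significant byte first: 53 27 62 2A ED 05 A1 C1 → 0x5327622AED05A1C1.
0x5327622AED05A1C1 = 5991865765744452033.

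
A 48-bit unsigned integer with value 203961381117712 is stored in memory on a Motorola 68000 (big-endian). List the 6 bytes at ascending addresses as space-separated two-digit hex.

B9 80 75 AB 5F 10

203961381117712 in hexadecimal, padded to 48 bits, is 0xB98075AB5F10.
Split into bytes (most-significant first): B9 80 75 AB 5F 10.
Big-endian stores the most-significant byte at the lowest address.
So the memory order matches the most-significant-first order: B9 80 75 AB 5F 10.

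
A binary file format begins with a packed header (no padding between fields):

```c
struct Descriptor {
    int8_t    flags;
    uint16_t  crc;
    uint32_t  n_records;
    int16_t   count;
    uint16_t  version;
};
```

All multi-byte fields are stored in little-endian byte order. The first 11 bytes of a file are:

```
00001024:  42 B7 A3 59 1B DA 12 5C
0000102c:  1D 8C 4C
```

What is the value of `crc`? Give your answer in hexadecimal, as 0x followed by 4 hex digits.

`crc` follows `flags` (1 byte), so it starts at byte offset 1 and occupies 2 bytes.
Bytes at offsets 1..2: B7 A3.
In little-endian order the low byte comes first in memory.
Reassemble most-significant byte first: A3 B7 → 0xA3B7.

0xA3B7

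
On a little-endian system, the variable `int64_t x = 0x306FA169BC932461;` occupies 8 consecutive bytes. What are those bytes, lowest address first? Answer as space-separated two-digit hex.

Split into bytes (most-significant first): 30 6F A1 69 BC 93 24 61.
Little-endian: lowest address holds the least-significant byte.
So at ascending addresses the bytes are 61 24 93 BC 69 A1 6F 30.

61 24 93 BC 69 A1 6F 30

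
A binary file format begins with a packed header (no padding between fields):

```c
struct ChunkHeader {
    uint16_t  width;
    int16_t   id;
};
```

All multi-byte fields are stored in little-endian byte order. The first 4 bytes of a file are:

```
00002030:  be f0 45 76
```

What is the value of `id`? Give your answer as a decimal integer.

`id` follows `width` (2 bytes), so it starts at byte offset 2 and occupies 2 bytes.
Bytes at offsets 2..3: 45 76.
Little-endian: lowest address holds the least-significant byte.
Reassemble most-significant byte first: 76 45 → 0x7645.
0x7645 = 30277.

30277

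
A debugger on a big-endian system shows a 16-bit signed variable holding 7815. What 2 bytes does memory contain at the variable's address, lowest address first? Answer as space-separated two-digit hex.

1E 87

7815 in hexadecimal, padded to 16 bits, is 0x1E87.
Split into bytes (most-significant first): 1E 87.
Big-endian: lowest address holds the most-significant byte.
So the memory order matches the most-significant-first order: 1E 87.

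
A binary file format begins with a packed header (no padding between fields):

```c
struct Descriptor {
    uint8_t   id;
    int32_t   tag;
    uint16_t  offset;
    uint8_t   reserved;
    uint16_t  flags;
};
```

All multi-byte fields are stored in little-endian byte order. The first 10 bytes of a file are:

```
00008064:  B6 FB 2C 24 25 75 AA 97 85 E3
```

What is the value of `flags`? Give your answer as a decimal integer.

`flags` follows `id` (1 B), `tag` (4 B), `offset` (2 B), `reserved` (1 B), so it starts at offset 1 + 4 + 2 + 1 = 8 and occupies 2 bytes.
Bytes at offsets 8..9: 85 E3.
Little-endian: lowest address holds the least-significant byte.
Reassemble most-significant byte first: E3 85 → 0xE385.
0xE385 = 58245.

58245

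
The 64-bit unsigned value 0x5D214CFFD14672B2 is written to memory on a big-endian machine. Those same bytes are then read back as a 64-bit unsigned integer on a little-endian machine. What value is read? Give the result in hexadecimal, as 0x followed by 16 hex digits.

0xB27246D1FF4C215D

Stored big-endian, the bytes at ascending addresses are 5D 21 4C FF D1 46 72 B2.
Read back as little-endian, the first byte is least significant, giving 0xB27246D1FF4C215D.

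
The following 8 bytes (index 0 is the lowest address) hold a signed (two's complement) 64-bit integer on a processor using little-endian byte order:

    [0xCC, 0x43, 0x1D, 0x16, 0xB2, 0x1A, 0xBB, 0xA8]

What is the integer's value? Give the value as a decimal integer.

-6288403102515248180

Little-endian: lowest address holds the least-significant byte.
Reassemble most-significant byte first: A8 BB 1A B2 16 1D 43 CC → 0xA8BB1AB2161D43CC.
Top bit is set, so as a signed 64-bit value this is 0xA8BB1AB2161D43CC − 2^64 = -6288403102515248180.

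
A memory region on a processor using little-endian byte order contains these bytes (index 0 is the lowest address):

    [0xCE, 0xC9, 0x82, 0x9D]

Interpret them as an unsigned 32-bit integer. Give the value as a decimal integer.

Little-endian: lowest address holds the least-significant byte.
Reassemble most-significant byte first: 9D 82 C9 CE → 0x9D82C9CE.
0x9D82C9CE = 2642594254.

2642594254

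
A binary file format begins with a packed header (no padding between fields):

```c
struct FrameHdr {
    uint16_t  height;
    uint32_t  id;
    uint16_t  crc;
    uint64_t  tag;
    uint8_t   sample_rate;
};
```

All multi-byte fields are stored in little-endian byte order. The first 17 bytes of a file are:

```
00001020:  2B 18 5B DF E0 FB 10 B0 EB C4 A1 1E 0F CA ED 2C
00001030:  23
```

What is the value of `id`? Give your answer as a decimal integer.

`id` follows `height` (2 bytes), so it starts at byte offset 2 and occupies 4 bytes.
Bytes at offsets 2..5: 5B DF E0 FB.
In little-endian order the low byte comes first in memory.
Reassemble most-significant byte first: FB E0 DF 5B → 0xFBE0DF5B.
0xFBE0DF5B = 4225818459.

4225818459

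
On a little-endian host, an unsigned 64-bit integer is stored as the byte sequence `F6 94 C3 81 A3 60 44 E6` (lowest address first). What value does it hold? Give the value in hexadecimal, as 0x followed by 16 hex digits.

0xE64460A381C394F6

Little-endian: lowest address holds the least-significant byte.
Reassemble most-significant byte first: E6 44 60 A3 81 C3 94 F6 → 0xE64460A381C394F6.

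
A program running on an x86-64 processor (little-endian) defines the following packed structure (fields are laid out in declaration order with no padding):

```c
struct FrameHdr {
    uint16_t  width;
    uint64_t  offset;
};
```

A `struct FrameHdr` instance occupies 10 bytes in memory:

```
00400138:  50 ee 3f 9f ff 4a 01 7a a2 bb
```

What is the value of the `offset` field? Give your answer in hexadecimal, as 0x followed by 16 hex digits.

0xBBA27A014AFF9F3F

`offset` follows `width` (2 bytes), so it starts at byte offset 2 and occupies 8 bytes.
Bytes at offsets 2..9: 3F 9F FF 4A 01 7A A2 BB.
In little-endian order the low byte comes first in memory.
Reassemble most-significant byte first: BB A2 7A 01 4A FF 9F 3F → 0xBBA27A014AFF9F3F.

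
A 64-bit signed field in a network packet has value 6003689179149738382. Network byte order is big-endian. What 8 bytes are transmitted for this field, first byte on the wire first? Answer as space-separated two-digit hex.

6003689179149738382 in hexadecimal, padded to 64 bits, is 0x5351637FE113A18E.
Split into bytes (most-significant first): 53 51 63 7F E1 13 A1 8E.
In big-endian order the high byte comes first in memory.
So the memory order matches the most-significant-first order: 53 51 63 7F E1 13 A1 8E.

53 51 63 7F E1 13 A1 8E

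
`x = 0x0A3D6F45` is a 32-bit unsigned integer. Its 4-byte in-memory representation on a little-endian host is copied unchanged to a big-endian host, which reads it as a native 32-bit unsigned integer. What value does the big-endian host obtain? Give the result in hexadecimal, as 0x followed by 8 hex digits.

0x456F3D0A

Stored little-endian, the bytes at ascending addresses are 45 6F 3D 0A.
Read back as big-endian, the last byte is least significant, giving 0x456F3D0A.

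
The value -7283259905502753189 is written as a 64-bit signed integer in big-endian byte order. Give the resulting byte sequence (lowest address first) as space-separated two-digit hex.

9A EC A9 B4 4D A9 CE 5B

Two's complement of -7283259905502753189 in 64 bits: 7283259905502753189 = 0x6513564BB25631A5; invert → 0x9AECA9B44DA9CE5A; add 1 → 0x9AECA9B44DA9CE5B.
Split into bytes (most-significant first): 9A EC A9 B4 4D A9 CE 5B.
Big-endian stores the most-significant byte at the lowest address.
So the memory order matches the most-significant-first order: 9A EC A9 B4 4D A9 CE 5B.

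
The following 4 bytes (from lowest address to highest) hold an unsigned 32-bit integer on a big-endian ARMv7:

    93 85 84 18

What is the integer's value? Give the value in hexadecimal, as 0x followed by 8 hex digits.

0x93858418

In big-endian order the high byte comes first in memory.
The bytes are already most-significant first: 0x93858418.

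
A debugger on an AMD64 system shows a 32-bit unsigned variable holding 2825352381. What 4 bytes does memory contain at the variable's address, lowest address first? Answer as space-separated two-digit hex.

2825352381 in hexadecimal, padded to 32 bits, is 0xA86774BD.
Split into bytes (most-significant first): A8 67 74 BD.
In little-endian order the low byte comes first in memory.
So at ascending addresses the bytes are BD 74 67 A8.

BD 74 67 A8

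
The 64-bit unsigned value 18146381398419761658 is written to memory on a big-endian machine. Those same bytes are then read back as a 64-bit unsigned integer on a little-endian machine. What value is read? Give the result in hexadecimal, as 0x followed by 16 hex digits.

18146381398419761658 in 64-bit hexadecimal is 0xFBD4E5BCFB90E9FA.
Stored big-endian, the bytes at ascending addresses are FB D4 E5 BC FB 90 E9 FA.
Read back as little-endian, the first byte is least significant, giving 0xFAE990FBBCE5D4FB.

0xFAE990FBBCE5D4FB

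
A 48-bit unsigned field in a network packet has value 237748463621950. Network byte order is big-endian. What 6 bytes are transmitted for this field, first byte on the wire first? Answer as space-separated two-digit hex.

D8 3B 20 B8 57 3E

237748463621950 in hexadecimal, padded to 48 bits, is 0xD83B20B8573E.
Split into bytes (most-significant first): D8 3B 20 B8 57 3E.
Big-endian: lowest address holds the most-significant byte.
So the memory order matches the most-significant-first order: D8 3B 20 B8 57 3E.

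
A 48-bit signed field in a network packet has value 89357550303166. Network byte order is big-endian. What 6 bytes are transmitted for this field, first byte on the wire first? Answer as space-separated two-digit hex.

89357550303166 in hexadecimal, padded to 48 bits, is 0x51452D0B37BE.
Split into bytes (most-significant first): 51 45 2D 0B 37 BE.
Big-endian stores the most-significant byte at the lowest address.
So the memory order matches the most-significant-first order: 51 45 2D 0B 37 BE.

51 45 2D 0B 37 BE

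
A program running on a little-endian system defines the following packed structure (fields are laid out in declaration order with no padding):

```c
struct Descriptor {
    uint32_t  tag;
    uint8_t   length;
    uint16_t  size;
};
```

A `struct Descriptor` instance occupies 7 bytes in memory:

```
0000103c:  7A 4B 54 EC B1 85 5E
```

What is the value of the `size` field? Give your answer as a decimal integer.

`size` follows `tag` (4 B), `length` (1 B), so it starts at offset 4 + 1 = 5 and occupies 2 bytes.
Bytes at offsets 5..6: 85 5E.
In little-endian order the low byte comes first in memory.
Reassemble most-significant byte first: 5E 85 → 0x5E85.
0x5E85 = 24197.

24197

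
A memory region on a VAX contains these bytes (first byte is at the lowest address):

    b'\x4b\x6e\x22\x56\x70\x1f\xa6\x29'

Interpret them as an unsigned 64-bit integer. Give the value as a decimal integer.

3001120769030909515

Little-endian: lowest address holds the least-significant byte.
Reassemble most-significant byte first: 29 A6 1F 70 56 22 6E 4B → 0x29A61F7056226E4B.
0x29A61F7056226E4B = 3001120769030909515.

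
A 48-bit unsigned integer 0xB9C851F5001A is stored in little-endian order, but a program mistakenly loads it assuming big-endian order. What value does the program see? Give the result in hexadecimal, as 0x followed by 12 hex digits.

Stored little-endian, the bytes at ascending addresses are 1A 00 F5 51 C8 B9.
Read back as big-endian, the last byte is least significant, giving 0x1A00F551C8B9.

0x1A00F551C8B9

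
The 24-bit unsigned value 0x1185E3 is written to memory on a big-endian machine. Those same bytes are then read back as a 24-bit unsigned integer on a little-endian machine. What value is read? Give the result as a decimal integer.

14910737

Stored big-endian, the bytes at ascending addresses are 11 85 E3.
Read back as little-endian, the first byte is least significant, giving 0xE38511.
0xE38511 = 14910737.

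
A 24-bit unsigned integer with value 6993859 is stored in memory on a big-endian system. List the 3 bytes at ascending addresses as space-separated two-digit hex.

6993859 in hexadecimal, padded to 24 bits, is 0x6AB7C3.
Split into bytes (most-significant first): 6A B7 C3.
In big-endian order the high byte comes first in memory.
So the memory order matches the most-significant-first order: 6A B7 C3.

6A B7 C3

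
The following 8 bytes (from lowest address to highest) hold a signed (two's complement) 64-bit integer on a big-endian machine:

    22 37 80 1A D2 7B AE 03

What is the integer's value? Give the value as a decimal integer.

2465580173697461763

In big-endian order the high byte comes first in memory.
The bytes are already most-significant first: 0x2237801AD27BAE03.
0x2237801AD27BAE03 = 2465580173697461763.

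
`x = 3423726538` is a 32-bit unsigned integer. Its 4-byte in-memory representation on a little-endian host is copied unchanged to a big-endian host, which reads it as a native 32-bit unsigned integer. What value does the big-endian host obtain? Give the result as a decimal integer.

3423726538 in 32-bit hexadecimal is 0xCC11EBCA.
Stored little-endian, the bytes at ascending addresses are CA EB 11 CC.
Read back as big-endian, the last byte is least significant, giving 0xCAEB11CC.
0xCAEB11CC = 3404403148.

3404403148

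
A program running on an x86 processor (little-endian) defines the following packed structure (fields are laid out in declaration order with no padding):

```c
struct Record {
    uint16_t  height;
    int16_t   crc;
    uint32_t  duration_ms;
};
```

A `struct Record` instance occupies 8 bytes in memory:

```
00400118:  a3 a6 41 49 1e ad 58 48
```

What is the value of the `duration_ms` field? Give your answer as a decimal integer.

`duration_ms` follows `height` (2 B), `crc` (2 B), so it starts at offset 2 + 2 = 4 and occupies 4 bytes.
Bytes at offsets 4..7: 1E AD 58 48.
Little-endian: lowest address holds the least-significant byte.
Reassemble most-significant byte first: 48 58 AD 1E → 0x4858AD1E.
0x4858AD1E = 1213771038.

1213771038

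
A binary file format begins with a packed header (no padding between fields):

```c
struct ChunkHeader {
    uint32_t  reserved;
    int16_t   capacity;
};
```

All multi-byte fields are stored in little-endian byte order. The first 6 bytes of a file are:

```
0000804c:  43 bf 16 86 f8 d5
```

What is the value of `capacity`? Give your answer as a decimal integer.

-10760

`capacity` follows `reserved` (4 bytes), so it starts at byte offset 4 and occupies 2 bytes.
Bytes at offsets 4..5: F8 D5.
Little-endian stores the least-significant byte at the lowest address.
Reassemble most-significant byte first: D5 F8 → 0xD5F8.
Top bit is set, so as a signed 16-bit value this is 0xD5F8 − 2^16 = -10760.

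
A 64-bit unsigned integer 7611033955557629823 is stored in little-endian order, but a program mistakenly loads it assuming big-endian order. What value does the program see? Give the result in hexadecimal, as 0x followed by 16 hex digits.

0x7FDF72BE0ED39F69

7611033955557629823 in 64-bit hexadecimal is 0x699FD30EBE72DF7F.
Stored little-endian, the bytes at ascending addresses are 7F DF 72 BE 0E D3 9F 69.
Read back as big-endian, the last byte is least significant, giving 0x7FDF72BE0ED39F69.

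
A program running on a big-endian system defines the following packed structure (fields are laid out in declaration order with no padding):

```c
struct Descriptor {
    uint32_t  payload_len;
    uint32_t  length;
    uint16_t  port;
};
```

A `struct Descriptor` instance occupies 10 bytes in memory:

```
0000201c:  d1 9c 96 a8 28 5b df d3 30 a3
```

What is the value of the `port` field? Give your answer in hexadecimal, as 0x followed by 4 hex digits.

`port` follows `payload_len` (4 B), `length` (4 B), so it starts at offset 4 + 4 = 8 and occupies 2 bytes.
Bytes at offsets 8..9: 30 A3.
Big-endian: lowest address holds the most-significant byte.
The bytes are already most-significant first: 0x30A3.

0x30A3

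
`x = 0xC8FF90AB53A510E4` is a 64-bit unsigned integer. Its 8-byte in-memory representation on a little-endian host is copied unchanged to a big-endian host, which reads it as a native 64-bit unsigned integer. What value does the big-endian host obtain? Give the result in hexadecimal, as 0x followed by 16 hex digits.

0xE410A553AB90FFC8

Stored little-endian, the bytes at ascending addresses are E4 10 A5 53 AB 90 FF C8.
Read back as big-endian, the last byte is least significant, giving 0xE410A553AB90FFC8.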